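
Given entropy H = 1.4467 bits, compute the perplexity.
2.7258

Perplexity is 2^H (or exp(H) for natural log).

H = 1.4467 bits
Perplexity = 2^1.4467 = 2.7258

Interpretation: The model's uncertainty is equivalent to choosing uniformly among 2.7 options.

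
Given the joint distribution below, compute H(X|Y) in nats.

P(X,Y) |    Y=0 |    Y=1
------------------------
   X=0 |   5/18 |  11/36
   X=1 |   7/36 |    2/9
0.6791 nats

Using the chain rule: H(X|Y) = H(X,Y) - H(Y)

First, compute H(X,Y) = 1.3708 nats

Marginal P(Y) = (17/36, 19/36)
H(Y) = 0.6916 nats

H(X|Y) = H(X,Y) - H(Y) = 1.3708 - 0.6916 = 0.6791 nats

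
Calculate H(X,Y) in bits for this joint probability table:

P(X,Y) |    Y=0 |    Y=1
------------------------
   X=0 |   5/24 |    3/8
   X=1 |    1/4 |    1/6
1.9329 bits

Joint entropy is H(X,Y) = -Σ_{x,y} p(x,y) log p(x,y).

Summing over all non-zero entries:
H(X,Y) = -[5/24·log_2(5/24) + 3/8·log_2(3/8) + 1/4·log_2(1/4) + 1/6·log_2(1/6)]
H(X,Y) = 1.9329 bits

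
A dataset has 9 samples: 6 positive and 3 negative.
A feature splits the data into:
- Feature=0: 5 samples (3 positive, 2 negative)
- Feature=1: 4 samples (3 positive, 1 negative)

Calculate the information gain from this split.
0.0183 bits

Information Gain = H(Y) - H(Y|Feature)

Before split:
P(positive) = 6/9 = 0.6667
H(Y) = 0.9183 bits

After split:
Feature=0: H = 0.9710 bits (weight = 5/9)
Feature=1: H = 0.8113 bits (weight = 4/9)
H(Y|Feature) = (5/9)×0.9710 + (4/9)×0.8113 = 0.9000 bits

Information Gain = 0.9183 - 0.9000 = 0.0183 bits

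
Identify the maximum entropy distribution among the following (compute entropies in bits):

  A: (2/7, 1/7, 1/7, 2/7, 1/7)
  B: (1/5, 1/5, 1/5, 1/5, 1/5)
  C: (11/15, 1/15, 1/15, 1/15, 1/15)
B

For a discrete distribution over n outcomes, entropy is maximized by the uniform distribution.

Computing entropies:
H(A) = 2.2359 bits
H(B) = 2.3219 bits
H(C) = 1.3700 bits

The uniform distribution (where all probabilities equal 1/5) achieves the maximum entropy of log_2(5) = 2.3219 bits.

Distribution B has the highest entropy.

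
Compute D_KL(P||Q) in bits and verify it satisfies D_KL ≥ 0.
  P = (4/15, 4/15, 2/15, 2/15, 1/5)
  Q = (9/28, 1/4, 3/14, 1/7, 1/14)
0.1455 bits

KL divergence satisfies the Gibbs inequality: D_KL(P||Q) ≥ 0 for all distributions P, Q.

D_KL(P||Q) = Σ p(x) log(p(x)/q(x))
Term by term:
  x=0: 4/15 × log_2[(4/15)/(9/28)] = -0.0719
  x=1: 4/15 × log_2[(4/15)/(1/4)] = 0.0248
  x=2: 2/15 × log_2[(2/15)/(3/14)] = -0.0913
  x=3: 2/15 × log_2[(2/15)/(1/7)] = -0.0133
  x=4: 1/5 × log_2[(1/5)/(1/14)] = 0.2971
D_KL(P||Q) = 0.1455 bits

D_KL(P||Q) = 0.1455 ≥ 0 ✓

This non-negativity is a fundamental property: relative entropy cannot be negative because it measures how different Q is from P.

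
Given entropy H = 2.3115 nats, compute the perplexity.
10.0895

Perplexity is e^H (or exp(H) for natural log).

H = 2.3115 nats
Perplexity = e^2.3115 = 10.0895

Interpretation: The model's uncertainty is equivalent to choosing uniformly among 10.1 options.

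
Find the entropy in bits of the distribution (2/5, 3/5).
0.9710 bits

Shannon entropy is H(X) = -Σ p(x) log p(x).

For P = (2/5, 3/5):
H = -2/5 × log_2(2/5) -3/5 × log_2(3/5)
H = 0.9710 bits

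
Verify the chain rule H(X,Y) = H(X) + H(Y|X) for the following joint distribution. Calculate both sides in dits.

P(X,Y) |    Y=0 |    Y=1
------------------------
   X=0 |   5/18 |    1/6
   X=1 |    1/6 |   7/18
H(X,Y) = 0.5734, H(X) = 0.2983, H(Y|X) = 0.2751 (all in dits)

Chain rule: H(X,Y) = H(X) + H(Y|X)

Left side — joint entropy directly:
H(X,Y) = -Σ p(x,y) log p(x,y) = 0.5734 dits

Right side — compute H(Y|X) from the conditional distributions:
P(X) = (4/9, 5/9), so H(X) = 0.2983 dits
H(Y|X) = Σ_x P(X=x) · H(Y|X=x):
  P(Y|X=0) = (5/8, 3/8), H(Y|X=0) = 0.2873, weight P(X=0) = 4/9
  P(Y|X=1) = (3/10, 7/10), H(Y|X=1) = 0.2653, weight P(X=1) = 5/9
H(Y|X) = 0.2751 dits

H(X) + H(Y|X) = 0.2983 + 0.2751 = 0.5734 dits

Both sides equal 0.5734 dits. ✓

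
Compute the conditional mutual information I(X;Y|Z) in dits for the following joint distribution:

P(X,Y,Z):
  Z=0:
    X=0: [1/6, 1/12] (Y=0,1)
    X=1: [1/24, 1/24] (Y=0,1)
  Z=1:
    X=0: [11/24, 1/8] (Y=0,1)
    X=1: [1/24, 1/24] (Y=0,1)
0.0077 dits

Conditional mutual information: I(X;Y|Z) = H(X|Z) + H(Y|Z) - H(X,Y|Z)

H(Z) = 0.2764
H(X,Z) = 0.4669 → H(X|Z) = 0.1905
H(Y,Z) = 0.5350 → H(Y|Z) = 0.2586
H(X,Y,Z) = 0.7178 → H(X,Y|Z) = 0.4414

I(X;Y|Z) = 0.1905 + 0.2586 - 0.4414 = 0.0077 dits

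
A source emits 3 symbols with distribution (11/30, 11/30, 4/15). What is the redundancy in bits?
0.0150 bits

Redundancy measures how far a source is from maximum entropy:
R = H_max - H(X)

Maximum entropy for 3 symbols: H_max = log_2(3) = 1.5850 bits
Actual entropy: H(X) = 1.5700 bits
Redundancy: R = 1.5850 - 1.5700 = 0.0150 bits

This redundancy represents potential for compression: the source could be compressed by 0.0150 bits per symbol.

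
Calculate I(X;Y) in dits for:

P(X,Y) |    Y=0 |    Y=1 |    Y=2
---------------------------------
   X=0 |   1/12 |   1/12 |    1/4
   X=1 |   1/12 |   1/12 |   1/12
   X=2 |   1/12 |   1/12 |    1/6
0.0098 dits

Mutual information: I(X;Y) = H(X) + H(Y) - H(X,Y)

Marginals:
P(X) = (5/12, 1/4, 1/3), H(X) = 0.4680 dits
P(Y) = (1/4, 1/4, 1/2), H(Y) = 0.4515 dits

Joint entropy: H(X,Y) = 0.9097 dits

I(X;Y) = 0.4680 + 0.4515 - 0.9097 = 0.0098 dits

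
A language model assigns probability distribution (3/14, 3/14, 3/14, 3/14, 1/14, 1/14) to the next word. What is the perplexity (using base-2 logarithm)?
5.4597

Perplexity is 2^H (or exp(H) for natural log).

First, H = -Σ p log p = 2.4488 bits
Perplexity = 2^2.4488 = 5.4597

Interpretation: The model's uncertainty is equivalent to choosing uniformly among 5.5 options.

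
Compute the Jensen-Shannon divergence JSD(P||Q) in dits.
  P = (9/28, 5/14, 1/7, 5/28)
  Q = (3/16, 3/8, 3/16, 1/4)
0.0059 dits

Jensen-Shannon divergence is:
JSD(P||Q) = 0.5 × D_KL(P||M) + 0.5 × D_KL(Q||M)
where M = 0.5 × (P + Q) is the mixture distribution.

M = 0.5 × (9/28, 5/14, 1/7, 5/28) + 0.5 × (3/16, 3/8, 3/16, 1/4) = (0.254464, 0.366071, 0.165179, 3/14)

D_KL(P||M) = 0.0056 dits
D_KL(Q||M) = 0.0061 dits

JSD(P||Q) = 0.5 × 0.0056 + 0.5 × 0.0061 = 0.0059 dits

Unlike KL divergence, JSD is symmetric and bounded: 0 ≤ JSD ≤ log(2).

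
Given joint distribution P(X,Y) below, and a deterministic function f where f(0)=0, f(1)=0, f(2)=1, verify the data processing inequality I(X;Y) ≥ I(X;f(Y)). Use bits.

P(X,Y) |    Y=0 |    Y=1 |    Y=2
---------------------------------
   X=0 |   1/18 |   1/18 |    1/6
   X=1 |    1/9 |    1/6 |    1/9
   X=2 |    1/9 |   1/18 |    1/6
I(X;Y) = 0.0741, I(X;f(Y)) = 0.0524, inequality holds: 0.0741 ≥ 0.0524

Data Processing Inequality: For any Markov chain X → Y → Z, we have I(X;Y) ≥ I(X;Z).

Here Z = f(Y) is a deterministic function of Y, forming X → Y → Z.

Original I(X;Y) = 0.0741 bits

After applying f:
P(X,Z) where Z=f(Y):
- P(X,Z=0) = P(X,Y=0) + P(X,Y=1)
- P(X,Z=1) = P(X,Y=2)

I(X;Z) = I(X;f(Y)) = 0.0524 bits

Verification: 0.0741 ≥ 0.0524 ✓

Information cannot be created by processing; the function f can only lose information about X.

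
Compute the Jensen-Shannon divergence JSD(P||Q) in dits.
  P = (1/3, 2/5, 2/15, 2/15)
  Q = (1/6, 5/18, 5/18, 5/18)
0.0198 dits

Jensen-Shannon divergence is:
JSD(P||Q) = 0.5 × D_KL(P||M) + 0.5 × D_KL(Q||M)
where M = 0.5 × (P + Q) is the mixture distribution.

M = 0.5 × (1/3, 2/5, 2/15, 2/15) + 0.5 × (1/6, 5/18, 5/18, 5/18) = (1/4, 0.338889, 0.205556, 0.205556)

D_KL(P||M) = 0.0203 dits
D_KL(Q||M) = 0.0193 dits

JSD(P||Q) = 0.5 × 0.0203 + 0.5 × 0.0193 = 0.0198 dits

Unlike KL divergence, JSD is symmetric and bounded: 0 ≤ JSD ≤ log(2).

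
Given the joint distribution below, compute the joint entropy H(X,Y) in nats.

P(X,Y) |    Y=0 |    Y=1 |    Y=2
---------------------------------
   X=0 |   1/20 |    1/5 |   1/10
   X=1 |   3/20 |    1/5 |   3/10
1.6696 nats

Joint entropy is H(X,Y) = -Σ_{x,y} p(x,y) log p(x,y).

Summing over all non-zero entries:
H(X,Y) = -[1/20·log_e(1/20) + 1/5·log_e(1/5) + 1/10·log_e(1/10) + 3/20·log_e(3/20) + 1/5·log_e(1/5) + 3/10·log_e(3/10)]
H(X,Y) = 1.6696 nats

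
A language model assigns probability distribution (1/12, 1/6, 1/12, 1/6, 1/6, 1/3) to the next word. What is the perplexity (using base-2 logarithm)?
5.3454

Perplexity is 2^H (or exp(H) for natural log).

First, H = -Σ p log p = 2.4183 bits
Perplexity = 2^2.4183 = 5.3454

Interpretation: The model's uncertainty is equivalent to choosing uniformly among 5.3 options.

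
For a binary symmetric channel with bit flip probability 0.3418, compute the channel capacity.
0.0735 bits

For a binary symmetric channel (BSC) with error probability p:
Capacity C = 1 - H(p) bits per symbol

where H(p) = -p log₂(p) - (1-p) log₂(1-p) is the binary entropy function.

H(0.3418) = 0.9265 bits
C = 1 - 0.9265 = 0.0735 bits per symbol

This means we can reliably transmit up to 0.0735 bits of information per channel use.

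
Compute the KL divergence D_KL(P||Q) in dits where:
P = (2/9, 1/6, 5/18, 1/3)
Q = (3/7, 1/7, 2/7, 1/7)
0.0670 dits

KL divergence: D_KL(P||Q) = Σ p(x) log(p(x)/q(x))

Computing term by term:
  x=0: 2/9 × log_10[(2/9)/(3/7)] = 2/9 × -0.2852 = -0.0634
  x=1: 1/6 × log_10[(1/6)/(1/7)] = 1/6 × 0.0669 = 0.0112
  x=2: 5/18 × log_10[(5/18)/(2/7)] = 5/18 × -0.0122 = -0.0034
  x=3: 1/3 × log_10[(1/3)/(1/7)] = 1/3 × 0.3680 = 0.1227

D_KL(P||Q) = 0.0670 dits

Note: KL divergence is always non-negative and equals 0 iff P = Q.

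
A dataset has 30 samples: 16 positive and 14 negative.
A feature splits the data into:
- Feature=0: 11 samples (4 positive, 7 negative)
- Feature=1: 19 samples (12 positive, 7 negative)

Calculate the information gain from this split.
0.0487 bits

Information Gain = H(Y) - H(Y|Feature)

Before split:
P(positive) = 16/30 = 0.5333
H(Y) = 0.9968 bits

After split:
Feature=0: H = 0.9457 bits (weight = 11/30)
Feature=1: H = 0.9495 bits (weight = 19/30)
H(Y|Feature) = (11/30)×0.9457 + (19/30)×0.9495 = 0.9481 bits

Information Gain = 0.9968 - 0.9481 = 0.0487 bits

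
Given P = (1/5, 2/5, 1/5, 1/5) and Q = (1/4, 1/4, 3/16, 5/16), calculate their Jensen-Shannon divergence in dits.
0.0071 dits

Jensen-Shannon divergence is:
JSD(P||Q) = 0.5 × D_KL(P||M) + 0.5 × D_KL(Q||M)
where M = 0.5 × (P + Q) is the mixture distribution.

M = 0.5 × (1/5, 2/5, 1/5, 1/5) + 0.5 × (1/4, 1/4, 3/16, 5/16) = (9/40, 13/40, 0.19375, 0.25625)

D_KL(P||M) = 0.0071 dits
D_KL(Q||M) = 0.0072 dits

JSD(P||Q) = 0.5 × 0.0071 + 0.5 × 0.0072 = 0.0071 dits

Unlike KL divergence, JSD is symmetric and bounded: 0 ≤ JSD ≤ log(2).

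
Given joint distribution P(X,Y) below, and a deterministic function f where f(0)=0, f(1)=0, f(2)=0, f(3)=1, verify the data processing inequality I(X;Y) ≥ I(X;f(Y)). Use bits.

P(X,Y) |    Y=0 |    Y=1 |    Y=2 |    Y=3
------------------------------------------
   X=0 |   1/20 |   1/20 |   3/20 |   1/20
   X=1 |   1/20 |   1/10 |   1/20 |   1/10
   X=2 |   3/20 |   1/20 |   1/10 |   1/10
I(X;Y) = 0.1100, I(X;f(Y)) = 0.0163, inequality holds: 0.1100 ≥ 0.0163

Data Processing Inequality: For any Markov chain X → Y → Z, we have I(X;Y) ≥ I(X;Z).

Here Z = f(Y) is a deterministic function of Y, forming X → Y → Z.

Original I(X;Y) = 0.1100 bits

After applying f:
P(X,Z) where Z=f(Y):
- P(X,Z=0) = P(X,Y=0) + P(X,Y=1) + P(X,Y=2)
- P(X,Z=1) = P(X,Y=3)

I(X;Z) = I(X;f(Y)) = 0.0163 bits

Verification: 0.1100 ≥ 0.0163 ✓

Information cannot be created by processing; the function f can only lose information about X.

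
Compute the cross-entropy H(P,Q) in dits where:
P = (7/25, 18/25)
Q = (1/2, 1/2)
0.3010 dits

Cross-entropy: H(P,Q) = -Σ p(x) log q(x)

Alternatively: H(P,Q) = H(P) + D_KL(P||Q)
H(P) = 0.2575 dits
D_KL(P||Q) = 0.0435 dits

H(P,Q) = 0.2575 + 0.0435 = 0.3010 dits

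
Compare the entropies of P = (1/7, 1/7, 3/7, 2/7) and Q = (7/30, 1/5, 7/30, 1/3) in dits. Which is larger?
Q

Computing entropies in dits:
H(P) = 0.5546
H(Q) = 0.5938

Distribution Q has higher entropy.

Intuition: The distribution closer to uniform (more spread out) has higher entropy.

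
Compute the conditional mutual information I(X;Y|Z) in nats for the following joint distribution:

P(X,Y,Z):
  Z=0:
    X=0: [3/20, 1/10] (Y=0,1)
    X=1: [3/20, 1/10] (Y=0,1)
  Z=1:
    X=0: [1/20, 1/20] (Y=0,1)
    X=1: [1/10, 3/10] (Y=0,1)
0.0112 nats

Conditional mutual information: I(X;Y|Z) = H(X|Z) + H(Y|Z) - H(X,Y|Z)

H(Z) = 0.6931
H(X,Z) = 1.2899 → H(X|Z) = 0.5968
H(Y,Z) = 1.3351 → H(Y|Z) = 0.6419
H(X,Y,Z) = 1.9207 → H(X,Y|Z) = 1.2275

I(X;Y|Z) = 0.5968 + 0.6419 - 1.2275 = 0.0112 nats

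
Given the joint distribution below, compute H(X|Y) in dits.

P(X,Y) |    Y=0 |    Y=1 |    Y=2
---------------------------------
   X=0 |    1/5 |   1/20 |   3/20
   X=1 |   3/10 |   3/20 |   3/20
0.2853 dits

Using the chain rule: H(X|Y) = H(X,Y) - H(Y)

First, compute H(X,Y) = 0.7325 dits

Marginal P(Y) = (1/2, 1/5, 3/10)
H(Y) = 0.4472 dits

H(X|Y) = H(X,Y) - H(Y) = 0.7325 - 0.4472 = 0.2853 dits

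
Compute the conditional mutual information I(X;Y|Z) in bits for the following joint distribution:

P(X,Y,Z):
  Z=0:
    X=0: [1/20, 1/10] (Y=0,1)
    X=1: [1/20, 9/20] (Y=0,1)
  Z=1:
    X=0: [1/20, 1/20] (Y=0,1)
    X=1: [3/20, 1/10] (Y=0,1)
0.0324 bits

Conditional mutual information: I(X;Y|Z) = H(X|Z) + H(Y|Z) - H(X,Y|Z)

H(Z) = 0.9341
H(X,Z) = 1.7427 → H(X|Z) = 0.8087
H(Y,Z) = 1.6815 → H(Y|Z) = 0.7474
H(X,Y,Z) = 2.4577 → H(X,Y|Z) = 1.5236

I(X;Y|Z) = 0.8087 + 0.7474 - 1.5236 = 0.0324 bits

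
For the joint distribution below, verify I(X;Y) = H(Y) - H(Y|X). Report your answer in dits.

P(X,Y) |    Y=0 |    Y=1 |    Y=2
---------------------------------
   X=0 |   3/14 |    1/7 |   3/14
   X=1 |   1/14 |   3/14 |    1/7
I(X;Y) = 0.0180 dits

Mutual information has multiple equivalent forms:
- I(X;Y) = H(X) - H(X|Y)
- I(X;Y) = H(Y) - H(Y|X)
- I(X;Y) = H(X) + H(Y) - H(X,Y)

Computing all quantities:
H(X) = 0.2966, H(Y) = 0.4748, H(X,Y) = 0.7534
H(X|Y) = 0.2786, H(Y|X) = 0.4568

Verification:
H(X) - H(X|Y) = 0.2966 - 0.2786 = 0.0180
H(Y) - H(Y|X) = 0.4748 - 0.4568 = 0.0180
H(X) + H(Y) - H(X,Y) = 0.2966 + 0.4748 - 0.7534 = 0.0180

All forms give I(X;Y) = 0.0180 dits. ✓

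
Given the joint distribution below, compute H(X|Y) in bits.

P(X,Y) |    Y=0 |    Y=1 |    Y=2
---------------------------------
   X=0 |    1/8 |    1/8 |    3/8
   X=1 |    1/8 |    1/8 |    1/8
0.9056 bits

Using the chain rule: H(X|Y) = H(X,Y) - H(Y)

First, compute H(X,Y) = 2.4056 bits

Marginal P(Y) = (1/4, 1/4, 1/2)
H(Y) = 1.5000 bits

H(X|Y) = H(X,Y) - H(Y) = 2.4056 - 1.5000 = 0.9056 bits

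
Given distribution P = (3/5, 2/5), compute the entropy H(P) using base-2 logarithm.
0.9710 bits

Shannon entropy is H(X) = -Σ p(x) log p(x).

For P = (3/5, 2/5):
H = -3/5 × log_2(3/5) -2/5 × log_2(2/5)
H = 0.9710 bits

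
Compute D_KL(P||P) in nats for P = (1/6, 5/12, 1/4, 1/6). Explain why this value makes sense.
0.0000 nats

KL divergence satisfies the Gibbs inequality: D_KL(P||Q) ≥ 0 for all distributions P, Q.

D_KL(P||Q) = Σ p(x) log(p(x)/q(x))
Each term is p(x) × log_e(p(x)/p(x)) = p(x) × log_e(1) = 0, so the sum is 0.
D_KL(P||Q) = 0.0000 nats

When P = Q, the KL divergence is exactly 0, as there is no 'divergence' between identical distributions.

This non-negativity is a fundamental property: relative entropy cannot be negative because it measures how different Q is from P.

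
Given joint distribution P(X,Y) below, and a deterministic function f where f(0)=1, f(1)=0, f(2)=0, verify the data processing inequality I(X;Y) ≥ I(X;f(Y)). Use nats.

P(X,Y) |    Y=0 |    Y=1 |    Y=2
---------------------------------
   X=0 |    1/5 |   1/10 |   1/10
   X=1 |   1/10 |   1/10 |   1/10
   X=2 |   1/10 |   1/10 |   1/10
I(X;Y) = 0.0138, I(X;f(Y)) = 0.0138, inequality holds: 0.0138 ≥ 0.0138

Data Processing Inequality: For any Markov chain X → Y → Z, we have I(X;Y) ≥ I(X;Z).

Here Z = f(Y) is a deterministic function of Y, forming X → Y → Z.

Original I(X;Y) = 0.0138 nats

After applying f:
P(X,Z) where Z=f(Y):
- P(X,Z=0) = P(X,Y=1) + P(X,Y=2)
- P(X,Z=1) = P(X,Y=0)

I(X;Z) = I(X;f(Y)) = 0.0138 nats

Verification: 0.0138 ≥ 0.0138 ✓

Information cannot be created by processing; the function f can only lose information about X.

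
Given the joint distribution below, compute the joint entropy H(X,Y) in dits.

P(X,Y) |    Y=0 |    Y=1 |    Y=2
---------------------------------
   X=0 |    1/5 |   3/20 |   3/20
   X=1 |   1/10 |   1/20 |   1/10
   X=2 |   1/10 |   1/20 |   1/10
0.9171 dits

Joint entropy is H(X,Y) = -Σ_{x,y} p(x,y) log p(x,y).

Summing over all non-zero entries:
H(X,Y) = -[1/5·log_10(1/5) + 3/20·log_10(3/20) + 3/20·log_10(3/20) + 1/10·log_10(1/10) + 1/20·log_10(1/20) + 1/10·log_10(1/10) + 1/10·log_10(1/10) + 1/20·log_10(1/20) + 1/10·log_10(1/10)]
H(X,Y) = 0.9171 dits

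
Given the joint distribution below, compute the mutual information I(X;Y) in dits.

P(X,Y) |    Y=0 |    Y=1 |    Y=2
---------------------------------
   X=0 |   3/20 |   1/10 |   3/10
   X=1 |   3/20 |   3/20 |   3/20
0.0111 dits

Mutual information: I(X;Y) = H(X) + H(Y) - H(X,Y)

Marginals:
P(X) = (11/20, 9/20), H(X) = 0.2989 dits
P(Y) = (3/10, 1/4, 9/20), H(Y) = 0.4634 dits

Joint entropy: H(X,Y) = 0.7512 dits

I(X;Y) = 0.2989 + 0.4634 - 0.7512 = 0.0111 dits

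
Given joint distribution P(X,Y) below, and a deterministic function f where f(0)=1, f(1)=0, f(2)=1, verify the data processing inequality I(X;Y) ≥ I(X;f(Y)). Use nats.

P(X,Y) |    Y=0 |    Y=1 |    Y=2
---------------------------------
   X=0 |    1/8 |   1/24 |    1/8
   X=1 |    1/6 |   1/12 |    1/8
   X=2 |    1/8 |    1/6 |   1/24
I(X;Y) = 0.0680, I(X;f(Y)) = 0.0543, inequality holds: 0.0680 ≥ 0.0543

Data Processing Inequality: For any Markov chain X → Y → Z, we have I(X;Y) ≥ I(X;Z).

Here Z = f(Y) is a deterministic function of Y, forming X → Y → Z.

Original I(X;Y) = 0.0680 nats

After applying f:
P(X,Z) where Z=f(Y):
- P(X,Z=0) = P(X,Y=1)
- P(X,Z=1) = P(X,Y=0) + P(X,Y=2)

I(X;Z) = I(X;f(Y)) = 0.0543 nats

Verification: 0.0680 ≥ 0.0543 ✓

Information cannot be created by processing; the function f can only lose information about X.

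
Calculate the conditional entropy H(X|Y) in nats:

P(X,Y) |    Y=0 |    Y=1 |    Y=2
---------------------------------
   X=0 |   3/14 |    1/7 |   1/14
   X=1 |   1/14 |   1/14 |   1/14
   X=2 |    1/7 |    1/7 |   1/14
1.0456 nats

Using the chain rule: H(X|Y) = H(X,Y) - H(Y)

First, compute H(X,Y) = 2.1066 nats

Marginal P(Y) = (3/7, 5/14, 3/14)
H(Y) = 1.0609 nats

H(X|Y) = H(X,Y) - H(Y) = 2.1066 - 1.0609 = 1.0456 nats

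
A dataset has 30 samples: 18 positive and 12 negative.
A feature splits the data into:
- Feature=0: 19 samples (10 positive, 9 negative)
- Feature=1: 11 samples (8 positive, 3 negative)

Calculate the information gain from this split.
0.0289 bits

Information Gain = H(Y) - H(Y|Feature)

Before split:
P(positive) = 18/30 = 0.6000
H(Y) = 0.9710 bits

After split:
Feature=0: H = 0.9980 bits (weight = 19/30)
Feature=1: H = 0.8454 bits (weight = 11/30)
H(Y|Feature) = (19/30)×0.9980 + (11/30)×0.8454 = 0.9420 bits

Information Gain = 0.9710 - 0.9420 = 0.0289 bits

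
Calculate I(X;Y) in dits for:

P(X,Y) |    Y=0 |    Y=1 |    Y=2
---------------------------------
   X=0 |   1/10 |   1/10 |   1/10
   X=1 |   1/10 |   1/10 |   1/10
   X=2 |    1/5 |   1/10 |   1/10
0.0060 dits

Mutual information: I(X;Y) = H(X) + H(Y) - H(X,Y)

Marginals:
P(X) = (3/10, 3/10, 2/5), H(X) = 0.4729 dits
P(Y) = (2/5, 3/10, 3/10), H(Y) = 0.4729 dits

Joint entropy: H(X,Y) = 0.9398 dits

I(X;Y) = 0.4729 + 0.4729 - 0.9398 = 0.0060 dits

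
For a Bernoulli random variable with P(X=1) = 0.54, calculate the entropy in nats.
0.6899 nats

The binary entropy function is:
H(p) = -p log(p) - (1-p) log(1-p)

H(0.54) = -0.54 × log_e(0.54) - 0.46 × log_e(0.46)
H(0.54) = 0.6899 nats

Note: Binary entropy is maximized at p=0.5 (H=1 bit) and minimized at p=0 or p=1 (H=0).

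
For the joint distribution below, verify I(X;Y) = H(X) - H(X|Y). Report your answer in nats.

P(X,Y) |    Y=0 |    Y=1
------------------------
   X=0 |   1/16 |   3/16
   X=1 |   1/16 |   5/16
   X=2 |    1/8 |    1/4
I(X;Y) = 0.0141 nats

Mutual information has multiple equivalent forms:
- I(X;Y) = H(X) - H(X|Y)
- I(X;Y) = H(Y) - H(Y|X)
- I(X;Y) = H(X) + H(Y) - H(X,Y)

Computing all quantities:
H(X) = 1.0822, H(Y) = 0.5623, H(X,Y) = 1.6304
H(X|Y) = 1.0681, H(Y|X) = 0.5482

Verification:
H(X) - H(X|Y) = 1.0822 - 1.0681 = 0.0141
H(Y) - H(Y|X) = 0.5623 - 0.5482 = 0.0141
H(X) + H(Y) - H(X,Y) = 1.0822 + 0.5623 - 1.6304 = 0.0141

All forms give I(X;Y) = 0.0141 nats. ✓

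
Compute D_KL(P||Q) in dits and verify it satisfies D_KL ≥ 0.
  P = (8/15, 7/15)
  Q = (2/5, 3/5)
0.0157 dits

KL divergence satisfies the Gibbs inequality: D_KL(P||Q) ≥ 0 for all distributions P, Q.

D_KL(P||Q) = Σ p(x) log(p(x)/q(x))
Term by term:
  x=0: 8/15 × log_10[(8/15)/(2/5)] = 0.0666
  x=1: 7/15 × log_10[(7/15)/(3/5)] = -0.0509
D_KL(P||Q) = 0.0157 dits

D_KL(P||Q) = 0.0157 ≥ 0 ✓

This non-negativity is a fundamental property: relative entropy cannot be negative because it measures how different Q is from P.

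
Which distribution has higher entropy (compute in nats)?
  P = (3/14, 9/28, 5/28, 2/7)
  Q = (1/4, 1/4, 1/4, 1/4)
Q

Computing entropies in nats:
H(P) = 1.3605
H(Q) = 1.3863

Distribution Q has higher entropy.

Intuition: The distribution closer to uniform (more spread out) has higher entropy.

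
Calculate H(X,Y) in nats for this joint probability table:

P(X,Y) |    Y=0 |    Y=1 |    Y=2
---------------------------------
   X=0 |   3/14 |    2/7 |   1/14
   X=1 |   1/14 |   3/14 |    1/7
1.6731 nats

Joint entropy is H(X,Y) = -Σ_{x,y} p(x,y) log p(x,y).

Summing over all non-zero entries:
H(X,Y) = -[3/14·log_e(3/14) + 2/7·log_e(2/7) + 1/14·log_e(1/14) + 1/14·log_e(1/14) + 3/14·log_e(3/14) + 1/7·log_e(1/7)]
H(X,Y) = 1.6731 nats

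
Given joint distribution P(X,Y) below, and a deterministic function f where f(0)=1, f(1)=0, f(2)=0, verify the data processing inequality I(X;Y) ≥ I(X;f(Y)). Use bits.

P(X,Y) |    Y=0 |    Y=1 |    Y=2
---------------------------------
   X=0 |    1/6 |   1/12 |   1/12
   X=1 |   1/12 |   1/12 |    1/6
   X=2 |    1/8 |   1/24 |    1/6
I(X;Y) = 0.0598, I(X;f(Y)) = 0.0325, inequality holds: 0.0598 ≥ 0.0325

Data Processing Inequality: For any Markov chain X → Y → Z, we have I(X;Y) ≥ I(X;Z).

Here Z = f(Y) is a deterministic function of Y, forming X → Y → Z.

Original I(X;Y) = 0.0598 bits

After applying f:
P(X,Z) where Z=f(Y):
- P(X,Z=0) = P(X,Y=1) + P(X,Y=2)
- P(X,Z=1) = P(X,Y=0)

I(X;Z) = I(X;f(Y)) = 0.0325 bits

Verification: 0.0598 ≥ 0.0325 ✓

Information cannot be created by processing; the function f can only lose information about X.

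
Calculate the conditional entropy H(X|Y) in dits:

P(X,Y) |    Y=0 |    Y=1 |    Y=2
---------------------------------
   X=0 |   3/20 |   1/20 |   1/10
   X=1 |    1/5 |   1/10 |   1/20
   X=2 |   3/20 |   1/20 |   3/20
0.4585 dits

Using the chain rule: H(X|Y) = H(X,Y) - H(Y)

First, compute H(X,Y) = 0.9057 dits

Marginal P(Y) = (1/2, 1/5, 3/10)
H(Y) = 0.4472 dits

H(X|Y) = H(X,Y) - H(Y) = 0.9057 - 0.4472 = 0.4585 dits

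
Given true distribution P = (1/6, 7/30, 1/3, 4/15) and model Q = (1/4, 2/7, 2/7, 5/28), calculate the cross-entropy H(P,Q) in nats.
1.4004 nats

Cross-entropy: H(P,Q) = -Σ p(x) log q(x)

Alternatively: H(P,Q) = H(P) + D_KL(P||Q)
H(P) = 1.3569 nats
D_KL(P||Q) = 0.0435 nats

H(P,Q) = 1.3569 + 0.0435 = 1.4004 nats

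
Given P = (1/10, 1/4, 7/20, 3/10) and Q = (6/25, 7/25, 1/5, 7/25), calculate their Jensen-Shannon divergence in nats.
0.0258 nats

Jensen-Shannon divergence is:
JSD(P||Q) = 0.5 × D_KL(P||M) + 0.5 × D_KL(Q||M)
where M = 0.5 × (P + Q) is the mixture distribution.

M = 0.5 × (1/10, 1/4, 7/20, 3/10) + 0.5 × (6/25, 7/25, 1/5, 7/25) = (0.17, 0.265, 11/40, 0.29)

D_KL(P||M) = 0.0269 nats
D_KL(Q||M) = 0.0247 nats

JSD(P||Q) = 0.5 × 0.0269 + 0.5 × 0.0247 = 0.0258 nats

Unlike KL divergence, JSD is symmetric and bounded: 0 ≤ JSD ≤ log(2).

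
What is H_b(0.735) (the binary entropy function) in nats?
0.5782 nats

The binary entropy function is:
H(p) = -p log(p) - (1-p) log(1-p)

H(0.735) = -0.735 × log_e(0.735) - 0.265 × log_e(0.265)
H(0.735) = 0.5782 nats

Note: Binary entropy is maximized at p=0.5 (H=1 bit) and minimized at p=0 or p=1 (H=0).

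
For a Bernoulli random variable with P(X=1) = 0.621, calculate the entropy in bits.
0.9573 bits

The binary entropy function is:
H(p) = -p log(p) - (1-p) log(1-p)

H(0.621) = -0.621 × log_2(0.621) - 0.379 × log_2(0.379)
H(0.621) = 0.9573 bits

Note: Binary entropy is maximized at p=0.5 (H=1 bit) and minimized at p=0 or p=1 (H=0).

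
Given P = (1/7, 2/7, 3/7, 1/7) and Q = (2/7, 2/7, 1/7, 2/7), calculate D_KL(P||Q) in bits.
0.3936 bits

KL divergence: D_KL(P||Q) = Σ p(x) log(p(x)/q(x))

Computing term by term:
  x=0: 1/7 × log_2[(1/7)/(2/7)] = 1/7 × -1.0000 = -0.1429
  x=1: 2/7 × log_2[(2/7)/(2/7)] = 2/7 × 0.0000 = 0.0000
  x=2: 3/7 × log_2[(3/7)/(1/7)] = 3/7 × 1.5850 = 0.6793
  x=3: 1/7 × log_2[(1/7)/(2/7)] = 1/7 × -1.0000 = -0.1429

D_KL(P||Q) = 0.3936 bits

Note: KL divergence is always non-negative and equals 0 iff P = Q.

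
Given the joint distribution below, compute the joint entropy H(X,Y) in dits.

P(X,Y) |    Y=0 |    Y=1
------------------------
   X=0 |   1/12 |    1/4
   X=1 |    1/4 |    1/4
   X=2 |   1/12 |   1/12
0.7213 dits

Joint entropy is H(X,Y) = -Σ_{x,y} p(x,y) log p(x,y).

Summing over all non-zero entries:
H(X,Y) = -[1/12·log_10(1/12) + 1/4·log_10(1/4) + 1/4·log_10(1/4) + 1/4·log_10(1/4) + 1/12·log_10(1/12) + 1/12·log_10(1/12)]
H(X,Y) = 0.7213 dits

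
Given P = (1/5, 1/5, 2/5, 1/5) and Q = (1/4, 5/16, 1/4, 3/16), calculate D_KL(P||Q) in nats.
0.0670 nats

KL divergence: D_KL(P||Q) = Σ p(x) log(p(x)/q(x))

Computing term by term:
  x=0: 1/5 × log_e[(1/5)/(1/4)] = 1/5 × -0.2231 = -0.0446
  x=1: 1/5 × log_e[(1/5)/(5/16)] = 1/5 × -0.4463 = -0.0893
  x=2: 2/5 × log_e[(2/5)/(1/4)] = 2/5 × 0.4700 = 0.1880
  x=3: 1/5 × log_e[(1/5)/(3/16)] = 1/5 × 0.0645 = 0.0129

D_KL(P||Q) = 0.0670 nats

Note: KL divergence is always non-negative and equals 0 iff P = Q.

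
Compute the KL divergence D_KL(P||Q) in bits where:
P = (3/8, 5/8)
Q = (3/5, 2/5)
0.1481 bits

KL divergence: D_KL(P||Q) = Σ p(x) log(p(x)/q(x))

Computing term by term:
  x=0: 3/8 × log_2[(3/8)/(3/5)] = 3/8 × -0.6781 = -0.2543
  x=1: 5/8 × log_2[(5/8)/(2/5)] = 5/8 × 0.6439 = 0.4024

D_KL(P||Q) = 0.1481 bits

Note: KL divergence is always non-negative and equals 0 iff P = Q.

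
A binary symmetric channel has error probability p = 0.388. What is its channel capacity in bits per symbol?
0.0365 bits

For a binary symmetric channel (BSC) with error probability p:
Capacity C = 1 - H(p) bits per symbol

where H(p) = -p log₂(p) - (1-p) log₂(1-p) is the binary entropy function.

H(0.388) = 0.9635 bits
C = 1 - 0.9635 = 0.0365 bits per symbol

This means we can reliably transmit up to 0.0365 bits of information per channel use.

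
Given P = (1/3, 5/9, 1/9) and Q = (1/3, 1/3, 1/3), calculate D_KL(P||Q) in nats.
0.1617 nats

KL divergence: D_KL(P||Q) = Σ p(x) log(p(x)/q(x))

Computing term by term:
  x=0: 1/3 × log_e[(1/3)/(1/3)] = 1/3 × 0.0000 = 0.0000
  x=1: 5/9 × log_e[(5/9)/(1/3)] = 5/9 × 0.5108 = 0.2838
  x=2: 1/9 × log_e[(1/9)/(1/3)] = 1/9 × -1.0986 = -0.1221

D_KL(P||Q) = 0.1617 nats

Note: KL divergence is always non-negative and equals 0 iff P = Q.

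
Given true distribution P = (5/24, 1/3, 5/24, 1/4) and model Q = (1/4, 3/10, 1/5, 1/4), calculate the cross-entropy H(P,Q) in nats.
1.3720 nats

Cross-entropy: H(P,Q) = -Σ p(x) log q(x)

Alternatively: H(P,Q) = H(P) + D_KL(P||Q)
H(P) = 1.3664 nats
D_KL(P||Q) = 0.0056 nats

H(P,Q) = 1.3664 + 0.0056 = 1.3720 nats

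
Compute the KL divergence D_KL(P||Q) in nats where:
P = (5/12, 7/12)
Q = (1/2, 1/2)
0.0140 nats

KL divergence: D_KL(P||Q) = Σ p(x) log(p(x)/q(x))

Computing term by term:
  x=0: 5/12 × log_e[(5/12)/(1/2)] = 5/12 × -0.1823 = -0.0760
  x=1: 7/12 × log_e[(7/12)/(1/2)] = 7/12 × 0.1542 = 0.0899

D_KL(P||Q) = 0.0140 nats

Note: KL divergence is always non-negative and equals 0 iff P = Q.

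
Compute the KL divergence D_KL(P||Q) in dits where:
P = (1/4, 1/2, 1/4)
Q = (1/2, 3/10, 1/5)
0.0599 dits

KL divergence: D_KL(P||Q) = Σ p(x) log(p(x)/q(x))

Computing term by term:
  x=0: 1/4 × log_10[(1/4)/(1/2)] = 1/4 × -0.3010 = -0.0753
  x=1: 1/2 × log_10[(1/2)/(3/10)] = 1/2 × 0.2218 = 0.1109
  x=2: 1/4 × log_10[(1/4)/(1/5)] = 1/4 × 0.0969 = 0.0242

D_KL(P||Q) = 0.0599 dits

Note: KL divergence is always non-negative and equals 0 iff P = Q.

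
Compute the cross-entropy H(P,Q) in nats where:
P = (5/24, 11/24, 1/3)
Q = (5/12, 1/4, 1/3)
1.1840 nats

Cross-entropy: H(P,Q) = -Σ p(x) log q(x)

Alternatively: H(P,Q) = H(P) + D_KL(P||Q)
H(P) = 1.0506 nats
D_KL(P||Q) = 0.1334 nats

H(P,Q) = 1.0506 + 0.1334 = 1.1840 nats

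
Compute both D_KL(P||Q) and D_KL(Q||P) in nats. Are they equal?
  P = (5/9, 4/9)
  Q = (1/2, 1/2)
D_KL(P||Q) = 0.0062, D_KL(Q||P) = 0.0062

KL divergence is not symmetric: D_KL(P||Q) ≠ D_KL(Q||P) in general.

D_KL(P||Q) = 0.0062 nats
D_KL(Q||P) = 0.0062 nats

In this case they happen to be equal (to 4 decimal places).

This asymmetry is why KL divergence is not a true distance metric.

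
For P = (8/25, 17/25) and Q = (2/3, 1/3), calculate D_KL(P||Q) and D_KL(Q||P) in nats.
D_KL(P||Q) = 0.2499, D_KL(Q||P) = 0.2517

KL divergence is not symmetric: D_KL(P||Q) ≠ D_KL(Q||P) in general.

D_KL(P||Q) = 0.2499 nats
D_KL(Q||P) = 0.2517 nats

No, they are not equal!

This asymmetry is why KL divergence is not a true distance metric.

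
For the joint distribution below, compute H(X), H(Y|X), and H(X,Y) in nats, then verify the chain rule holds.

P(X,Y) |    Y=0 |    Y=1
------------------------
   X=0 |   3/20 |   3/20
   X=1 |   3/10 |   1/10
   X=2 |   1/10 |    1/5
H(X,Y) = 1.7127, H(X) = 1.0889, H(Y|X) = 0.6238 (all in nats)

Chain rule: H(X,Y) = H(X) + H(Y|X)

Left side — joint entropy directly:
H(X,Y) = -Σ p(x,y) log p(x,y) = 1.7127 nats

Right side — compute H(Y|X) from the conditional distributions:
P(X) = (3/10, 2/5, 3/10), so H(X) = 1.0889 nats
H(Y|X) = Σ_x P(X=x) · H(Y|X=x):
  P(Y|X=0) = (1/2, 1/2), H(Y|X=0) = 0.6931, weight P(X=0) = 3/10
  P(Y|X=1) = (3/4, 1/4), H(Y|X=1) = 0.5623, weight P(X=1) = 2/5
  P(Y|X=2) = (1/3, 2/3), H(Y|X=2) = 0.6365, weight P(X=2) = 3/10
H(Y|X) = 0.6238 nats

H(X) + H(Y|X) = 1.0889 + 0.6238 = 1.7127 nats

Both sides equal 1.7127 nats. ✓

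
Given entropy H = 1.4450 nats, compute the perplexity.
4.2419

Perplexity is e^H (or exp(H) for natural log).

H = 1.4450 nats
Perplexity = e^1.4450 = 4.2419

Interpretation: The model's uncertainty is equivalent to choosing uniformly among 4.2 options.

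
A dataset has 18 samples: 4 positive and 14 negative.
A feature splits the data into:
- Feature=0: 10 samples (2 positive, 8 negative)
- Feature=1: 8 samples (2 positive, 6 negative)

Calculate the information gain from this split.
0.0026 bits

Information Gain = H(Y) - H(Y|Feature)

Before split:
P(positive) = 4/18 = 0.2222
H(Y) = 0.7642 bits

After split:
Feature=0: H = 0.7219 bits (weight = 10/18)
Feature=1: H = 0.8113 bits (weight = 8/18)
H(Y|Feature) = (10/18)×0.7219 + (8/18)×0.8113 = 0.7616 bits

Information Gain = 0.7642 - 0.7616 = 0.0026 bits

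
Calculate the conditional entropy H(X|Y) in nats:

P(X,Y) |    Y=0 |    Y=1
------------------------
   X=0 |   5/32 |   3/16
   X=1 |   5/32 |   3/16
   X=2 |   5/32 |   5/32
1.0967 nats

Using the chain rule: H(X|Y) = H(X,Y) - H(Y)

First, compute H(X,Y) = 1.7879 nats

Marginal P(Y) = (15/32, 17/32)
H(Y) = 0.6912 nats

H(X|Y) = H(X,Y) - H(Y) = 1.7879 - 0.6912 = 1.0967 nats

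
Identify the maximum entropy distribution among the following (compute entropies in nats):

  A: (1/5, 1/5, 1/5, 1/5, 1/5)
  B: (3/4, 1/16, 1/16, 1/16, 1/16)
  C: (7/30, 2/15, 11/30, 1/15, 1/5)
A

For a discrete distribution over n outcomes, entropy is maximized by the uniform distribution.

Computing entropies:
H(A) = 1.6094 nats
H(B) = 0.9089 nats
H(C) = 1.4785 nats

The uniform distribution (where all probabilities equal 1/5) achieves the maximum entropy of log_e(5) = 1.6094 nats.

Distribution A has the highest entropy.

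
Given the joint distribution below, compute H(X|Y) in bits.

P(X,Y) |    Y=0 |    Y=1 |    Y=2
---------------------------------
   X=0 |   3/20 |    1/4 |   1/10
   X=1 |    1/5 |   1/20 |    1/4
0.8419 bits

Using the chain rule: H(X|Y) = H(X,Y) - H(Y)

First, compute H(X,Y) = 2.4232 bits

Marginal P(Y) = (7/20, 3/10, 7/20)
H(Y) = 1.5813 bits

H(X|Y) = H(X,Y) - H(Y) = 2.4232 - 1.5813 = 0.8419 bits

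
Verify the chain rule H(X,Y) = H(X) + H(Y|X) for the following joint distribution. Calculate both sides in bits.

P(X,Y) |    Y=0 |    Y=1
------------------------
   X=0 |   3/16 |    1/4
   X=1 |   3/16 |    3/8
H(X,Y) = 1.9363, H(X) = 0.9887, H(Y|X) = 0.9476 (all in bits)

Chain rule: H(X,Y) = H(X) + H(Y|X)

Left side — joint entropy directly:
H(X,Y) = -Σ p(x,y) log p(x,y) = 1.9363 bits

Right side — compute H(Y|X) from the conditional distributions:
P(X) = (7/16, 9/16), so H(X) = 0.9887 bits
H(Y|X) = Σ_x P(X=x) · H(Y|X=x):
  P(Y|X=0) = (3/7, 4/7), H(Y|X=0) = 0.9852, weight P(X=0) = 7/16
  P(Y|X=1) = (1/3, 2/3), H(Y|X=1) = 0.9183, weight P(X=1) = 9/16
H(Y|X) = 0.9476 bits

H(X) + H(Y|X) = 0.9887 + 0.9476 = 1.9363 bits

Both sides equal 1.9363 bits. ✓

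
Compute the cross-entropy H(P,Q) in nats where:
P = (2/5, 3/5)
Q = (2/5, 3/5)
0.6730 nats

Cross-entropy: H(P,Q) = -Σ p(x) log q(x)

Alternatively: H(P,Q) = H(P) + D_KL(P||Q)
H(P) = 0.6730 nats
D_KL(P||Q) = 0.0000 nats

H(P,Q) = 0.6730 + 0.0000 = 0.6730 nats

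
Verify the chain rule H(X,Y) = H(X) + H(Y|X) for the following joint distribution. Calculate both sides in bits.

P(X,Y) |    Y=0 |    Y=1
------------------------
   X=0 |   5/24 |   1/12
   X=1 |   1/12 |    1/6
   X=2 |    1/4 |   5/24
H(X,Y) = 2.4713, H(X) = 1.5343, H(Y|X) = 0.9369 (all in bits)

Chain rule: H(X,Y) = H(X) + H(Y|X)

Left side — joint entropy directly:
H(X,Y) = -Σ p(x,y) log p(x,y) = 2.4713 bits

Right side — compute H(Y|X) from the conditional distributions:
P(X) = (7/24, 1/4, 11/24), so H(X) = 1.5343 bits
H(Y|X) = Σ_x P(X=x) · H(Y|X=x):
  P(Y|X=0) = (5/7, 2/7), H(Y|X=0) = 0.8631, weight P(X=0) = 7/24
  P(Y|X=1) = (1/3, 2/3), H(Y|X=1) = 0.9183, weight P(X=1) = 1/4
  P(Y|X=2) = (6/11, 5/11), H(Y|X=2) = 0.9940, weight P(X=2) = 11/24
H(Y|X) = 0.9369 bits

H(X) + H(Y|X) = 1.5343 + 0.9369 = 2.4713 bits

Both sides equal 2.4713 bits. ✓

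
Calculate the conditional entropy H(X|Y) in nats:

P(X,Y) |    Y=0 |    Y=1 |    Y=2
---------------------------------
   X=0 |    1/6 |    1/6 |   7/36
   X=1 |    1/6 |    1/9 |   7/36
0.6876 nats

Using the chain rule: H(X|Y) = H(X,Y) - H(Y)

First, compute H(X,Y) = 1.7769 nats

Marginal P(Y) = (1/3, 5/18, 7/18)
H(Y) = 1.0893 nats

H(X|Y) = H(X,Y) - H(Y) = 1.7769 - 1.0893 = 0.6876 nats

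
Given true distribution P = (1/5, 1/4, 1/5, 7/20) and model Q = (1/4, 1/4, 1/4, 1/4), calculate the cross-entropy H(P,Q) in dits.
0.6021 dits

Cross-entropy: H(P,Q) = -Σ p(x) log q(x)

Alternatively: H(P,Q) = H(P) + D_KL(P||Q)
H(P) = 0.5897 dits
D_KL(P||Q) = 0.0124 dits

H(P,Q) = 0.5897 + 0.0124 = 0.6021 dits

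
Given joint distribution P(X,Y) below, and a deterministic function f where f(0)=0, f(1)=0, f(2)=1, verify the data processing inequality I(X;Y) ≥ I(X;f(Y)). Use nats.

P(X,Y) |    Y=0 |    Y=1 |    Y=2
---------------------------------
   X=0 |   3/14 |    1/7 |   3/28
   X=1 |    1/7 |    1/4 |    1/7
I(X;Y) = 0.0220, I(X;f(Y)) = 0.0009, inequality holds: 0.0220 ≥ 0.0009

Data Processing Inequality: For any Markov chain X → Y → Z, we have I(X;Y) ≥ I(X;Z).

Here Z = f(Y) is a deterministic function of Y, forming X → Y → Z.

Original I(X;Y) = 0.0220 nats

After applying f:
P(X,Z) where Z=f(Y):
- P(X,Z=0) = P(X,Y=0) + P(X,Y=1)
- P(X,Z=1) = P(X,Y=2)

I(X;Z) = I(X;f(Y)) = 0.0009 nats

Verification: 0.0220 ≥ 0.0009 ✓

Information cannot be created by processing; the function f can only lose information about X.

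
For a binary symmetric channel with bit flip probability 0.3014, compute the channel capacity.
0.1170 bits

For a binary symmetric channel (BSC) with error probability p:
Capacity C = 1 - H(p) bits per symbol

where H(p) = -p log₂(p) - (1-p) log₂(1-p) is the binary entropy function.

H(0.3014) = 0.8830 bits
C = 1 - 0.8830 = 0.1170 bits per symbol

This means we can reliably transmit up to 0.1170 bits of information per channel use.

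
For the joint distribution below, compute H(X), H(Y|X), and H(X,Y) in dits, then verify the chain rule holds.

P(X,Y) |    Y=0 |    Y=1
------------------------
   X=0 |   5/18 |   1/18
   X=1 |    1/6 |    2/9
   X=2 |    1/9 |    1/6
H(X,Y) = 0.7348, H(X) = 0.4731, H(Y|X) = 0.2618 (all in dits)

Chain rule: H(X,Y) = H(X) + H(Y|X)

Left side — joint entropy directly:
H(X,Y) = -Σ p(x,y) log p(x,y) = 0.7348 dits

Right side — compute H(Y|X) from the conditional distributions:
P(X) = (1/3, 7/18, 5/18), so H(X) = 0.4731 dits
H(Y|X) = Σ_x P(X=x) · H(Y|X=x):
  P(Y|X=0) = (5/6, 1/6), H(Y|X=0) = 0.1957, weight P(X=0) = 1/3
  P(Y|X=1) = (3/7, 4/7), H(Y|X=1) = 0.2966, weight P(X=1) = 7/18
  P(Y|X=2) = (2/5, 3/5), H(Y|X=2) = 0.2923, weight P(X=2) = 5/18
H(Y|X) = 0.2618 dits

H(X) + H(Y|X) = 0.4731 + 0.2618 = 0.7348 dits

Both sides equal 0.7348 dits. ✓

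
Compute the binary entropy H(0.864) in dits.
0.1727 dits

The binary entropy function is:
H(p) = -p log(p) - (1-p) log(1-p)

H(0.864) = -0.864 × log_10(0.864) - 0.136 × log_10(0.136)
H(0.864) = 0.1727 dits

Note: Binary entropy is maximized at p=0.5 (H=1 bit) and minimized at p=0 or p=1 (H=0).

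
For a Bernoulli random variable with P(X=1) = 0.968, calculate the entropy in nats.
0.1416 nats

The binary entropy function is:
H(p) = -p log(p) - (1-p) log(1-p)

H(0.968) = -0.968 × log_e(0.968) - 0.032 × log_e(0.032)
H(0.968) = 0.1416 nats

Note: Binary entropy is maximized at p=0.5 (H=1 bit) and minimized at p=0 or p=1 (H=0).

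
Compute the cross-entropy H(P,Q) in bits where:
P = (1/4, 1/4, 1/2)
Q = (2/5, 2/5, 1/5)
1.8219 bits

Cross-entropy: H(P,Q) = -Σ p(x) log q(x)

Alternatively: H(P,Q) = H(P) + D_KL(P||Q)
H(P) = 1.5000 bits
D_KL(P||Q) = 0.3219 bits

H(P,Q) = 1.5000 + 0.3219 = 1.8219 bits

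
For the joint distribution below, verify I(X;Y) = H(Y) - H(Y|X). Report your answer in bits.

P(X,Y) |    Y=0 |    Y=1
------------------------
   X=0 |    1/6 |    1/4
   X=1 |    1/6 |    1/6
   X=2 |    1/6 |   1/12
I(X;Y) = 0.0325 bits

Mutual information has multiple equivalent forms:
- I(X;Y) = H(X) - H(X|Y)
- I(X;Y) = H(Y) - H(Y|X)
- I(X;Y) = H(X) + H(Y) - H(X,Y)

Computing all quantities:
H(X) = 1.5546, H(Y) = 1.0000, H(X,Y) = 2.5221
H(X|Y) = 1.5221, H(Y|X) = 0.9675

Verification:
H(X) - H(X|Y) = 1.5546 - 1.5221 = 0.0325
H(Y) - H(Y|X) = 1.0000 - 0.9675 = 0.0325
H(X) + H(Y) - H(X,Y) = 1.5546 + 1.0000 - 2.5221 = 0.0325

All forms give I(X;Y) = 0.0325 bits. ✓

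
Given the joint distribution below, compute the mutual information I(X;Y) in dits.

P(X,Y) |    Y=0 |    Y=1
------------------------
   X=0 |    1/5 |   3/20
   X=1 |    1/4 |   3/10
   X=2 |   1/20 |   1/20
0.0025 dits

Mutual information: I(X;Y) = H(X) + H(Y) - H(X,Y)

Marginals:
P(X) = (7/20, 11/20, 1/10), H(X) = 0.4024 dits
P(Y) = (1/2, 1/2), H(Y) = 0.3010 dits

Joint entropy: H(X,Y) = 0.7009 dits

I(X;Y) = 0.4024 + 0.3010 - 0.7009 = 0.0025 dits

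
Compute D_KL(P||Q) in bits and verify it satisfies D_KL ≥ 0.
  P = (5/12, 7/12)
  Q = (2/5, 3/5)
0.0008 bits

KL divergence satisfies the Gibbs inequality: D_KL(P||Q) ≥ 0 for all distributions P, Q.

D_KL(P||Q) = Σ p(x) log(p(x)/q(x))
Term by term:
  x=0: 5/12 × log_2[(5/12)/(2/5)] = 0.0245
  x=1: 7/12 × log_2[(7/12)/(3/5)] = -0.0237
D_KL(P||Q) = 0.0008 bits

D_KL(P||Q) = 0.0008 ≥ 0 ✓

This non-negativity is a fundamental property: relative entropy cannot be negative because it measures how different Q is from P.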